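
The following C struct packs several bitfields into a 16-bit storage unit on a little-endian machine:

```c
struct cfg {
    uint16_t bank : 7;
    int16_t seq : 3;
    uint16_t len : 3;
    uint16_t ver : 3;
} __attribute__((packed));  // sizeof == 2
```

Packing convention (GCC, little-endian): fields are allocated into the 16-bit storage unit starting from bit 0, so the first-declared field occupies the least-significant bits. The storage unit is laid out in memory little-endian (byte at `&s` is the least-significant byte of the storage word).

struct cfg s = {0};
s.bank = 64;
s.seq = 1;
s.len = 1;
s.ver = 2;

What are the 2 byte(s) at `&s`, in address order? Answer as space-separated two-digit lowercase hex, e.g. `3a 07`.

c0 44

[0+:7] bank=64 & 0x7f = 0x40; word=0x0040
[7+:3] seq=1 & 0x7 = 0x1; word=0x00c0
[10+:3] len=1 & 0x7 = 0x1; word=0x04c0
[13+:3] ver=2 & 0x7 = 0x2; word=0x44c0
word = 0x44c0 → little-endian bytes:
  [0]=0xc0  [1]=0x44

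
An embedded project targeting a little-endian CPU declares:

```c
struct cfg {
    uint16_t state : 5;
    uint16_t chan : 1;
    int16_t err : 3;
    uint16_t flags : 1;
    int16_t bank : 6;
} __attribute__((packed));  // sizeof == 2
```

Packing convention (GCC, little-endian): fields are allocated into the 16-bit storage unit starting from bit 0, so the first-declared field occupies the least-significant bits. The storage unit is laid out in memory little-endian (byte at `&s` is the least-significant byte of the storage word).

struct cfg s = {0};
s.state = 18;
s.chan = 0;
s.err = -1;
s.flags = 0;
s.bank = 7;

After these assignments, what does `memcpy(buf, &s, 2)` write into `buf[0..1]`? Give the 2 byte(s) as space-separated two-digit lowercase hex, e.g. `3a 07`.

state (5b) val=18 bits=0x12 at bit 0: 0x0012
chan (1b) val=0 bits=0x0 at bit 5: 0x0012
err (3b) val=-1 bits=0x7 at bit 6: 0x01d2
flags (1b) val=0 bits=0x0 at bit 9: 0x01d2
bank (6b) val=7 bits=0x7 at bit 10: 0x1dd2
word = 0x1dd2 → little-endian bytes:
  [0]=0xd2  [1]=0x1d

d2 1d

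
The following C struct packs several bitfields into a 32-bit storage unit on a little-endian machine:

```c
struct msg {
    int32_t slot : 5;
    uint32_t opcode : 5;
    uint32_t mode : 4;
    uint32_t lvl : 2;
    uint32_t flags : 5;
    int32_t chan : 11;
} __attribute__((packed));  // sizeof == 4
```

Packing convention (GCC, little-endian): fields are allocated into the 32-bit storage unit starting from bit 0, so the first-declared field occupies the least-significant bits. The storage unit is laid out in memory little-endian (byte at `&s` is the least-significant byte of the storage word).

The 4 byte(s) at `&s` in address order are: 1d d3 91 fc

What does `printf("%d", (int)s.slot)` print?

-3

[0]=0x1d [1]=0xd3 [2]=0x91 [3]=0xfc (little-endian) → word 0xfc91d31d
slot [0+:5] = (word>>0) & 0x1f = 29  ←
opcode [5+:5] = (word>>5) & 0x1f = 24
mode [10+:4] = (word>>10) & 0xf = 4
lvl [14+:2] = (word>>14) & 0x3 = 3
flags [16+:5] = (word>>16) & 0x1f = 17
chan [21+:11] = (word>>21) & 0x7ff = 2020
slot signed 5b, MSB=1: 29 - 32 = -3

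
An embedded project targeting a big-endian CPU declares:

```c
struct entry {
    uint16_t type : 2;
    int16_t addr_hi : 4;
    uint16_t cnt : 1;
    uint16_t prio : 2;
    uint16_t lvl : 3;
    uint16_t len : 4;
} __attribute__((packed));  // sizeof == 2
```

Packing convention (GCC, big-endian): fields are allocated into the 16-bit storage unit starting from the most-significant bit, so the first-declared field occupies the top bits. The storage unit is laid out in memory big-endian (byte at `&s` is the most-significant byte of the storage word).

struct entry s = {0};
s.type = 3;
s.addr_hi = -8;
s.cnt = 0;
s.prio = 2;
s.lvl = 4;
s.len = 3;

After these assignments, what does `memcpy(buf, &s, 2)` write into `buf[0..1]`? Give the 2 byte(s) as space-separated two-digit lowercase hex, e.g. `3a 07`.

[14+:2] type=3 & 0x3 = 0x3; word=0xc000
[10+:4] addr_hi=-8 & 0xf = 0x8; word=0xe000
[9+:1] cnt=0 & 0x1 = 0x0; word=0xe000
[7+:2] prio=2 & 0x3 = 0x2; word=0xe100
[4+:3] lvl=4 & 0x7 = 0x4; word=0xe140
[0+:4] len=3 & 0xf = 0x3; word=0xe143
word = 0xe143 → big-endian bytes:
  [0]=0xe1  [1]=0x43

e1 43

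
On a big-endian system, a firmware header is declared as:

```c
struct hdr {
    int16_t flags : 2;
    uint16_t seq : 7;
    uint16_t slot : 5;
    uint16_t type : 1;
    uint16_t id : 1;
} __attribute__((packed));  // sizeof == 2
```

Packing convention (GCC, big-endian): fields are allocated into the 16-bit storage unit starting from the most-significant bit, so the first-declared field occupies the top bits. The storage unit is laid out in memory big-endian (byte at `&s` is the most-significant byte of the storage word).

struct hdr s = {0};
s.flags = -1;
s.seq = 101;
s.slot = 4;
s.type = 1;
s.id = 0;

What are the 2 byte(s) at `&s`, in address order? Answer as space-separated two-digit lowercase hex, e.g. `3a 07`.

[14+:2] flags=-1 & 0x3 = 0x3; word=0xc000
[7+:7] seq=101 & 0x7f = 0x65; word=0xf280
[2+:5] slot=4 & 0x1f = 0x4; word=0xf290
[1+:1] type=1 & 0x1 = 0x1; word=0xf292
[0+:1] id=0 & 0x1 = 0x0; word=0xf292
word = 0xf292 → big-endian bytes:
  [0]=0xf2  [1]=0x92

f2 92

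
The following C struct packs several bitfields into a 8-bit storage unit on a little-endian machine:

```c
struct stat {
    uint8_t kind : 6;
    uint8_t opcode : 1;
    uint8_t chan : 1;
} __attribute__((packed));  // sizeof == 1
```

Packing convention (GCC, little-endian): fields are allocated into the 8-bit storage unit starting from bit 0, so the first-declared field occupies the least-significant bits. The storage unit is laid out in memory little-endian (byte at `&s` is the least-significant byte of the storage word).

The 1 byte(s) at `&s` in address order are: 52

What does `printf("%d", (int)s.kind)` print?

18

[0]=0x52 (little-endian) → word 0x52
kind [0+:6] = (word>>0) & 0x3f = 18  ←
opcode [6+:1] = (word>>6) & 0x1 = 1
chan [7+:1] = (word>>7) & 0x1 = 0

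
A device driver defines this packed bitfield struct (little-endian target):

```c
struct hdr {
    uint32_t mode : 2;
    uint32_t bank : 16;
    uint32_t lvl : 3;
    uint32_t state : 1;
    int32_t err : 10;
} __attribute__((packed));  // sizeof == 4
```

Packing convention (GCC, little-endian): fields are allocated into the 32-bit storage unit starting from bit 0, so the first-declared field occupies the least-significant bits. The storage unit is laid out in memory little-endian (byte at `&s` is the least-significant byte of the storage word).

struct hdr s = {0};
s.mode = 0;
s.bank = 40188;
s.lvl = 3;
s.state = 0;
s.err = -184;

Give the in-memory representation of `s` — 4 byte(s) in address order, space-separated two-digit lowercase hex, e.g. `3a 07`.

mode (2b) val=0 bits=0x0 at bit 0: 0x00000000
bank (16b) val=40188 bits=0x9cfc at bit 2: 0x000273f0
lvl (3b) val=3 bits=0x3 at bit 18: 0x000e73f0
state (1b) val=0 bits=0x0 at bit 21: 0x000e73f0
err (10b) val=-184 bits=0x348 at bit 22: 0xd20e73f0
word = 0xd20e73f0 → little-endian bytes:
  [0]=0xf0  [1]=0x73  [2]=0x0e  [3]=0xd2

f0 73 0e d2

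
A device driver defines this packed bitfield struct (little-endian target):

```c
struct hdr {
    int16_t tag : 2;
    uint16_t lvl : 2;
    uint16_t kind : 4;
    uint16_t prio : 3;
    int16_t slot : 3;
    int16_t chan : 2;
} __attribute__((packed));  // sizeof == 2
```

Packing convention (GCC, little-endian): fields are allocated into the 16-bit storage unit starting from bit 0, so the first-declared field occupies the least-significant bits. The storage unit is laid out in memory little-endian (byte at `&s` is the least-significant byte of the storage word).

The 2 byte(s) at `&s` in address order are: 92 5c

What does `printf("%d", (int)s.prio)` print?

4

[0]=0x92 [1]=0x5c (little-endian) → word 0x5c92
tag:2 @ bit 0 → (0x5c92>>0)&0x3 = 0x2
lvl:2 @ bit 2 → (0x5c92>>2)&0x3 = 0x0
kind:4 @ bit 4 → (0x5c92>>4)&0xf = 0x9
prio:3 @ bit 8 → (0x5c92>>8)&0x7 = 0x4  ←
slot:3 @ bit 11 → (0x5c92>>11)&0x7 = 0x3
chan:2 @ bit 14 → (0x5c92>>14)&0x3 = 0x1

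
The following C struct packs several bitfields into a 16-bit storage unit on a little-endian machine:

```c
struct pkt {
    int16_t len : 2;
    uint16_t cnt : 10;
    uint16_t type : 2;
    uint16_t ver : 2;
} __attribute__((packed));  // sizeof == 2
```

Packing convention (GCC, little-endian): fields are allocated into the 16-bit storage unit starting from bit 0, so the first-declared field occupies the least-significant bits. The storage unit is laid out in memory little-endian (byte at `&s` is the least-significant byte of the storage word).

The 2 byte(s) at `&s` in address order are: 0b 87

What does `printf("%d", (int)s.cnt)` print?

450

[0]=0x0b [1]=0x87 (little-endian) → word 0x870b
len:2 @ bit 0 → (0x870b>>0)&0x3 = 0x3
cnt:10 @ bit 2 → (0x870b>>2)&0x3ff = 0x1c2  ←
type:2 @ bit 12 → (0x870b>>12)&0x3 = 0x0
ver:2 @ bit 14 → (0x870b>>14)&0x3 = 0x2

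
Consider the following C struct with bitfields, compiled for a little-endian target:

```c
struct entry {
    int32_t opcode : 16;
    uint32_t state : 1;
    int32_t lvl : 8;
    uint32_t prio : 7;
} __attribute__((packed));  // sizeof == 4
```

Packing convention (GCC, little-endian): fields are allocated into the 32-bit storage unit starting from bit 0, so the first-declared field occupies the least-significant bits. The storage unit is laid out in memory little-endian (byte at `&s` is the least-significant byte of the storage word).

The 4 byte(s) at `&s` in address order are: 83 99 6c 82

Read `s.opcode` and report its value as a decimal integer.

-26237

[0]=0x83 [1]=0x99 [2]=0x6c [3]=0x82 (little-endian) → word 0x826c9983
opcode:16 @ bit 0 → (0x826c9983>>0)&0xffff = 0x9983  ←
state:1 @ bit 16 → (0x826c9983>>16)&0x1 = 0x0
lvl:8 @ bit 17 → (0x826c9983>>17)&0xff = 0x36
prio:7 @ bit 25 → (0x826c9983>>25)&0x7f = 0x41
opcode signed 16b, MSB=1: 39299 - 65536 = -26237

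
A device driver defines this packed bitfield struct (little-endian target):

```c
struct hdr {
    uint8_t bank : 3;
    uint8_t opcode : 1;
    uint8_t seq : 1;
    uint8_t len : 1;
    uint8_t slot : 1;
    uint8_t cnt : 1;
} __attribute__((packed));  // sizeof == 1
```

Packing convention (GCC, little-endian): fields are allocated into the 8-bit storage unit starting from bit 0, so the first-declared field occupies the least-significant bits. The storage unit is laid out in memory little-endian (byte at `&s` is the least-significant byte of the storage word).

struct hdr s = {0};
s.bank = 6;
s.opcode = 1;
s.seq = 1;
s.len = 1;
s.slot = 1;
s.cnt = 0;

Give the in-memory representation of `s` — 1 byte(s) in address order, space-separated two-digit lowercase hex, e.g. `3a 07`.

7e

[0+:3] bank=6 & 0x7 = 0x6; word=0x06
[3+:1] opcode=1 & 0x1 = 0x1; word=0x0e
[4+:1] seq=1 & 0x1 = 0x1; word=0x1e
[5+:1] len=1 & 0x1 = 0x1; word=0x3e
[6+:1] slot=1 & 0x1 = 0x1; word=0x7e
[7+:1] cnt=0 & 0x1 = 0x0; word=0x7e
word = 0x7e → little-endian bytes:
  [0]=0x7e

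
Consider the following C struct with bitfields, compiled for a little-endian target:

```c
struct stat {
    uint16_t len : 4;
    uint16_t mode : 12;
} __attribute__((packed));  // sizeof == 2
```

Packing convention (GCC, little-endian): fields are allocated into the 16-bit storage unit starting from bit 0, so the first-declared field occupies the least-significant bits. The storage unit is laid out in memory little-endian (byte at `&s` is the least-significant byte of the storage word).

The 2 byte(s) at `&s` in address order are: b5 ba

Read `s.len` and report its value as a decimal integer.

5

[0]=0xb5 [1]=0xba (little-endian) → word 0xbab5
len:4 @ bit 0 → (0xbab5>>0)&0xf = 0x5  ←
mode:12 @ bit 4 → (0xbab5>>4)&0xfff = 0xbab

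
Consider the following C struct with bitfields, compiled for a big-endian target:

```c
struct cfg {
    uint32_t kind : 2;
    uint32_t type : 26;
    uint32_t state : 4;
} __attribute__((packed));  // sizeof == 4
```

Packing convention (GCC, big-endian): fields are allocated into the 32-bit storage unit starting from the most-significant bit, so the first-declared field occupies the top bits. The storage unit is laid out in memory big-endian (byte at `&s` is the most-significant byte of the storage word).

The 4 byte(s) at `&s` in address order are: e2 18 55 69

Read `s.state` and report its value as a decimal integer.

9

[0]=0xe2 [1]=0x18 [2]=0x55 [3]=0x69 (big-endian) → word 0xe2185569
kind [30+:2] = (word>>30) & 0x3 = 3
type [4+:26] = (word>>4) & 0x3ffffff = 35751254
state [0+:4] = (word>>0) & 0xf = 9  ←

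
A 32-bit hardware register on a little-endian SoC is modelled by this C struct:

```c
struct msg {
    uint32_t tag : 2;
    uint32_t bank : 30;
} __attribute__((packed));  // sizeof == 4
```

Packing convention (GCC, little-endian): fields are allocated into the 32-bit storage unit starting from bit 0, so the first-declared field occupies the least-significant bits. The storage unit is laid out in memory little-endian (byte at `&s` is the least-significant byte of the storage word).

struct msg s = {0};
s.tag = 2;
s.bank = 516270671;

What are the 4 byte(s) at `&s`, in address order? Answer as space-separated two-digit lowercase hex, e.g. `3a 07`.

tag (2b) val=2 bits=0x2 at bit 0: 0x00000002
bank (30b) val=516270671 bits=0x1ec5aa4f at bit 2: 0x7b16a93e
word = 0x7b16a93e → little-endian bytes:
  [0]=0x3e  [1]=0xa9  [2]=0x16  [3]=0x7b

3e a9 16 7b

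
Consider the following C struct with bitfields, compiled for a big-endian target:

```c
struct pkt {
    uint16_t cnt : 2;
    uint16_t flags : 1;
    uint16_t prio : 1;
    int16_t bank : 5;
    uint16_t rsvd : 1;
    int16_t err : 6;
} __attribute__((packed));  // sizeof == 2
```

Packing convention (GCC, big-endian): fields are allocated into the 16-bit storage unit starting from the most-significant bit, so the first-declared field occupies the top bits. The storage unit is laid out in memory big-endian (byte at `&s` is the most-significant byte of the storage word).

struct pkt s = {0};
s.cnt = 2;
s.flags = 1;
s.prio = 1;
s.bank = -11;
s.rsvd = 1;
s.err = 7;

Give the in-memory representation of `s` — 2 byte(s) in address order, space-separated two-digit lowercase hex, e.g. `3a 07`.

cnt (2b) val=2 bits=0x2 at bit 14: 0x8000
flags (1b) val=1 bits=0x1 at bit 13: 0xa000
prio (1b) val=1 bits=0x1 at bit 12: 0xb000
bank (5b) val=-11 bits=0x15 at bit 7: 0xba80
rsvd (1b) val=1 bits=0x1 at bit 6: 0xbac0
err (6b) val=7 bits=0x7 at bit 0: 0xbac7
word = 0xbac7 → big-endian bytes:
  [0]=0xba  [1]=0xc7

ba c7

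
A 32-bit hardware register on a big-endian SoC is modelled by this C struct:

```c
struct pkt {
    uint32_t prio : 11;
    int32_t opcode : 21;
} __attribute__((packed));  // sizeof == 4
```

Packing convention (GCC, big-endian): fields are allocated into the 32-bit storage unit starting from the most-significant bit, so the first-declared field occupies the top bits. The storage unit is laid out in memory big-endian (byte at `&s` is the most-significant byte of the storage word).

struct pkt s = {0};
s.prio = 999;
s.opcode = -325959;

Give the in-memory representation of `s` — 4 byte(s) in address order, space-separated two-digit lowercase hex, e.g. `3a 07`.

prio (11b) val=999 bits=0x3e7 at bit 21: 0x7ce00000
opcode (21b) val=-325959 bits=0x1b06b9 at bit 0: 0x7cfb06b9
word = 0x7cfb06b9 → big-endian bytes:
  [0]=0x7c  [1]=0xfb  [2]=0x06  [3]=0xb9

7c fb 06 b9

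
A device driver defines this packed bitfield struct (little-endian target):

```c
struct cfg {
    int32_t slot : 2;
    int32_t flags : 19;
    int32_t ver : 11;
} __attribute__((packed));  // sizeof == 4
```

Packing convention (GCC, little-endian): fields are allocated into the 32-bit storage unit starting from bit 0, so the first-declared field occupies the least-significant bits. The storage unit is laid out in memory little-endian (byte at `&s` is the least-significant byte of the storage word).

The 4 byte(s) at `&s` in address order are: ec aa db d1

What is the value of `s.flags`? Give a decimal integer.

[0]=0xec [1]=0xaa [2]=0xdb [3]=0xd1 (little-endian) → word 0xd1dbaaec
slot [0+:2] = (word>>0) & 0x3 = 0
flags [2+:19] = (word>>2) & 0x7ffff = 453307  ←
ver [21+:11] = (word>>21) & 0x7ff = 1678
flags signed 19b, MSB=1: 453307 - 524288 = -70981

-70981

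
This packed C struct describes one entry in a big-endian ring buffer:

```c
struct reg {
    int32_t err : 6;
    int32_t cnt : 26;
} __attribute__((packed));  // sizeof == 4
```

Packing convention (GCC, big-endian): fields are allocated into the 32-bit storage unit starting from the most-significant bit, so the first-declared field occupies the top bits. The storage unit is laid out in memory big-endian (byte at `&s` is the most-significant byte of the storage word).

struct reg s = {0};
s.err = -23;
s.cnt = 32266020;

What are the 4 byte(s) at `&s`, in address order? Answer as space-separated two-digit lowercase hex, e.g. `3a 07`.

a5 ec 57 24

[26+:6] err=-23 & 0x3f = 0x29; word=0xa4000000
[0+:26] cnt=32266020 & 0x3ffffff = 0x1ec5724; word=0xa5ec5724
word = 0xa5ec5724 → big-endian bytes:
  [0]=0xa5  [1]=0xec  [2]=0x57  [3]=0x24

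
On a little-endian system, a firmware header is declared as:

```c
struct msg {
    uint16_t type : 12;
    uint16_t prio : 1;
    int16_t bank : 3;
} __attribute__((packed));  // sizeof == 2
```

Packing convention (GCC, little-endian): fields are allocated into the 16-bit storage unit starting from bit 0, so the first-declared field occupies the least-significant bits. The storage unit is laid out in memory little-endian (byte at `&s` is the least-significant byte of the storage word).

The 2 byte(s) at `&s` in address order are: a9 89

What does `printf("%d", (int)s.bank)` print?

[0]=0xa9 [1]=0x89 (little-endian) → word 0x89a9
type [0+:12] = (word>>0) & 0xfff = 2473
prio [12+:1] = (word>>12) & 0x1 = 0
bank [13+:3] = (word>>13) & 0x7 = 4  ←
bank signed 3b, MSB=1: 4 - 8 = -4

-4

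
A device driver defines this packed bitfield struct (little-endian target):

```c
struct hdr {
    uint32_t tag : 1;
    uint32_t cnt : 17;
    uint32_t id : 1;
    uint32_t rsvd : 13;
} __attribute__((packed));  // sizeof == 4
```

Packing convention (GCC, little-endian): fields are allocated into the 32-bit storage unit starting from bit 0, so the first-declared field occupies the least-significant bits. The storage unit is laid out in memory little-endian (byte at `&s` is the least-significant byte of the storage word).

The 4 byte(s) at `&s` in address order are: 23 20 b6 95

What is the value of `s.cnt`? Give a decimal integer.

69649

[0]=0x23 [1]=0x20 [2]=0xb6 [3]=0x95 (little-endian) → word 0x95b62023
tag:1 @ bit 0 → (0x95b62023>>0)&0x1 = 0x1
cnt:17 @ bit 1 → (0x95b62023>>1)&0x1ffff = 0x11011  ←
id:1 @ bit 18 → (0x95b62023>>18)&0x1 = 0x1
rsvd:13 @ bit 19 → (0x95b62023>>19)&0x1fff = 0x12b6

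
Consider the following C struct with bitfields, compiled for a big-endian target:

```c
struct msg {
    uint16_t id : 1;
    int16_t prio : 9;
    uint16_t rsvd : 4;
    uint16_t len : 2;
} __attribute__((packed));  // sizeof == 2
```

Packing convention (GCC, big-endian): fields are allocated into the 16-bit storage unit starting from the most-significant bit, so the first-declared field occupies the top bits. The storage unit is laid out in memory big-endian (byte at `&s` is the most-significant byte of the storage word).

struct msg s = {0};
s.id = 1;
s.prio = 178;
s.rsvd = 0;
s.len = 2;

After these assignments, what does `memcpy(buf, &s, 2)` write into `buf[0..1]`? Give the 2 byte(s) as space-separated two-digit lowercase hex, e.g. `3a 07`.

ac 82

[15+:1] id=1 & 0x1 = 0x1; word=0x8000
[6+:9] prio=178 & 0x1ff = 0xb2; word=0xac80
[2+:4] rsvd=0 & 0xf = 0x0; word=0xac80
[0+:2] len=2 & 0x3 = 0x2; word=0xac82
word = 0xac82 → big-endian bytes:
  [0]=0xac  [1]=0x82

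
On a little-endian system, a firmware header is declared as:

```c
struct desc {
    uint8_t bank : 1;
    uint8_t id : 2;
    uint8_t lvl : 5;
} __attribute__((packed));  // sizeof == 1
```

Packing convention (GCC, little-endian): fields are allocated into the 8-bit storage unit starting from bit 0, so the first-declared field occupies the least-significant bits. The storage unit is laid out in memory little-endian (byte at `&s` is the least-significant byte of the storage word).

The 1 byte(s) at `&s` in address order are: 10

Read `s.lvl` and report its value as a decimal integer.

[0]=0x10 (little-endian) → word 0x10
bank:1 @ bit 0 → (0x10>>0)&0x1 = 0x0
id:2 @ bit 1 → (0x10>>1)&0x3 = 0x0
lvl:5 @ bit 3 → (0x10>>3)&0x1f = 0x2  ←

2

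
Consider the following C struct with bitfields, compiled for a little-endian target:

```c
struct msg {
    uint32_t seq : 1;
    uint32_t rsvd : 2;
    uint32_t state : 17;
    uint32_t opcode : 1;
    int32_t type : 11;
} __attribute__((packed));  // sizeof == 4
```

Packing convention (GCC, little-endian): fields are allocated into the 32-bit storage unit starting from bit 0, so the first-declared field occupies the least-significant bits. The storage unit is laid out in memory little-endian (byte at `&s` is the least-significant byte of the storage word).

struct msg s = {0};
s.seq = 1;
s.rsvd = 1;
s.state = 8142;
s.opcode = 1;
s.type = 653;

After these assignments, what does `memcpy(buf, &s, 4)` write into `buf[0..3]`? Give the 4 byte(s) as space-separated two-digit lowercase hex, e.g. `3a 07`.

[0+:1] seq=1 & 0x1 = 0x1; word=0x00000001
[1+:2] rsvd=1 & 0x3 = 0x1; word=0x00000003
[3+:17] state=8142 & 0x1ffff = 0x1fce; word=0x0000fe73
[20+:1] opcode=1 & 0x1 = 0x1; word=0x0010fe73
[21+:11] type=653 & 0x7ff = 0x28d; word=0x51b0fe73
word = 0x51b0fe73 → little-endian bytes:
  [0]=0x73  [1]=0xfe  [2]=0xb0  [3]=0x51

73 fe b0 51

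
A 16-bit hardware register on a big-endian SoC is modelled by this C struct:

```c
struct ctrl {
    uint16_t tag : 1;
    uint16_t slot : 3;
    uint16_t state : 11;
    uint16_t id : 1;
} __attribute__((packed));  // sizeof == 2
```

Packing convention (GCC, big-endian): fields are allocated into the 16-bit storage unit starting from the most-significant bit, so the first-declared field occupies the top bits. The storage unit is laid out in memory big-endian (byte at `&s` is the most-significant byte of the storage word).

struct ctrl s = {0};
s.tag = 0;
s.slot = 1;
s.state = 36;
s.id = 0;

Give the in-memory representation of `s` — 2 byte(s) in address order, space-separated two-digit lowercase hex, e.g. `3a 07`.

10 48

[15+:1] tag=0 & 0x1 = 0x0; word=0x0000
[12+:3] slot=1 & 0x7 = 0x1; word=0x1000
[1+:11] state=36 & 0x7ff = 0x24; word=0x1048
[0+:1] id=0 & 0x1 = 0x0; word=0x1048
word = 0x1048 → big-endian bytes:
  [0]=0x10  [1]=0x48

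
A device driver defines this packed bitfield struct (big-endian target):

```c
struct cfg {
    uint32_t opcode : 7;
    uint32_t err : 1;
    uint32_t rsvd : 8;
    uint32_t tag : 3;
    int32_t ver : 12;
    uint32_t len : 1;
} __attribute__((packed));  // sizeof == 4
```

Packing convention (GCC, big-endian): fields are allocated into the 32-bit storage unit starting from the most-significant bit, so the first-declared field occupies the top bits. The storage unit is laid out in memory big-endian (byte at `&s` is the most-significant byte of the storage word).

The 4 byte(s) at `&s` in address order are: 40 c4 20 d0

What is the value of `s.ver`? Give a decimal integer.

[0]=0x40 [1]=0xc4 [2]=0x20 [3]=0xd0 (big-endian) → word 0x40c420d0
opcode:7 @ bit 25 → (0x40c420d0>>25)&0x7f = 0x20
err:1 @ bit 24 → (0x40c420d0>>24)&0x1 = 0x0
rsvd:8 @ bit 16 → (0x40c420d0>>16)&0xff = 0xc4
tag:3 @ bit 13 → (0x40c420d0>>13)&0x7 = 0x1
ver:12 @ bit 1 → (0x40c420d0>>1)&0xfff = 0x68  ←
len:1 @ bit 0 → (0x40c420d0>>0)&0x1 = 0x0
ver signed 12b, MSB=0: value = 104

104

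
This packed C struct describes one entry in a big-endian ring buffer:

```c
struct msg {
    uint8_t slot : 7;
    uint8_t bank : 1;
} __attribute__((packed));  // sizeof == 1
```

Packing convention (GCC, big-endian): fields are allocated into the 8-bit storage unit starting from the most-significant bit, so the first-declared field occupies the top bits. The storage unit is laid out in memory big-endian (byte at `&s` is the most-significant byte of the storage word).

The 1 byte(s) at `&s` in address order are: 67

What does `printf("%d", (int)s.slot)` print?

[0]=0x67 (big-endian) → word 0x67
slot [1+:7] = (word>>1) & 0x7f = 51  ←
bank [0+:1] = (word>>0) & 0x1 = 1

51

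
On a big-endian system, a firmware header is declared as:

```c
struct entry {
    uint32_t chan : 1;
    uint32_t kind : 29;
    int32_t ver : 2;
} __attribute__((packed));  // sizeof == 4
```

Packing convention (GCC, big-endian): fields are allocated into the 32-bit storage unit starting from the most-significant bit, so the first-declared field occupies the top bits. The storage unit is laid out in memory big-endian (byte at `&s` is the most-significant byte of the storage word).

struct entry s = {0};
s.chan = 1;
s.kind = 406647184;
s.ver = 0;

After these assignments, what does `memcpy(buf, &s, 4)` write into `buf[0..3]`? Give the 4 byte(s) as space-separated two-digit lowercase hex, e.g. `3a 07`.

[31+:1] chan=1 & 0x1 = 0x1; word=0x80000000
[2+:29] kind=406647184 & 0x1fffffff = 0x183cf190; word=0xe0f3c640
[0+:2] ver=0 & 0x3 = 0x0; word=0xe0f3c640
word = 0xe0f3c640 → big-endian bytes:
  [0]=0xe0  [1]=0xf3  [2]=0xc6  [3]=0x40

e0 f3 c6 40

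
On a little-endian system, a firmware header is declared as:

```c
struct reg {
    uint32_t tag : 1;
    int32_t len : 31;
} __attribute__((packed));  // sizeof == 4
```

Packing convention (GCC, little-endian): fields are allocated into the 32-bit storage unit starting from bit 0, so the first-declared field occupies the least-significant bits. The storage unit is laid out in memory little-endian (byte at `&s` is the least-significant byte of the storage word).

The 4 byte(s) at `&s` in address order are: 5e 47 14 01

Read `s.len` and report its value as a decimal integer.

9053103

[0]=0x5e [1]=0x47 [2]=0x14 [3]=0x01 (little-endian) → word 0x0114475e
tag [0+:1] = (word>>0) & 0x1 = 0
len [1+:31] = (word>>1) & 0x7fffffff = 9053103  ←
len signed 31b, MSB=0: value = 9053103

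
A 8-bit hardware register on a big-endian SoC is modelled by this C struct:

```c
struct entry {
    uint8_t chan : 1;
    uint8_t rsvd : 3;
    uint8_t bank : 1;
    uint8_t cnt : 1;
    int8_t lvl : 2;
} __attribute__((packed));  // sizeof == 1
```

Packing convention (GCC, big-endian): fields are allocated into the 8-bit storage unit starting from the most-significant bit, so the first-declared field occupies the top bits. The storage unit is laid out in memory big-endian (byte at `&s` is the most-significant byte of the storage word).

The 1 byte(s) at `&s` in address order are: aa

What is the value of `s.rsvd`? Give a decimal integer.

[0]=0xaa (big-endian) → word 0xaa
chan:1 @ bit 7 → (0xaa>>7)&0x1 = 0x1
rsvd:3 @ bit 4 → (0xaa>>4)&0x7 = 0x2  ←
bank:1 @ bit 3 → (0xaa>>3)&0x1 = 0x1
cnt:1 @ bit 2 → (0xaa>>2)&0x1 = 0x0
lvl:2 @ bit 0 → (0xaa>>0)&0x3 = 0x2

2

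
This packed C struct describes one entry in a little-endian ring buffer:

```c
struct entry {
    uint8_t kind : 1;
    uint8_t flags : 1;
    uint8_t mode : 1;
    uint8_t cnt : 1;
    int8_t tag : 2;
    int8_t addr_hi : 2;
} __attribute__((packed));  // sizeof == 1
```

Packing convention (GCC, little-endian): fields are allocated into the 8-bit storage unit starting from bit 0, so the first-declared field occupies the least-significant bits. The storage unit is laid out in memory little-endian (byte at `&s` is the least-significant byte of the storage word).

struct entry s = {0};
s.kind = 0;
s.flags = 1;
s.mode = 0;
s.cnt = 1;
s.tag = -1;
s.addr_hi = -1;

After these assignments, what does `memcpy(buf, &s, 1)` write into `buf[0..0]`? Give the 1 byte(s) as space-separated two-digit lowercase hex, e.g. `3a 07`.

fa

kind (1b) val=0 bits=0x0 at bit 0: 0x00
flags (1b) val=1 bits=0x1 at bit 1: 0x02
mode (1b) val=0 bits=0x0 at bit 2: 0x02
cnt (1b) val=1 bits=0x1 at bit 3: 0x0a
tag (2b) val=-1 bits=0x3 at bit 4: 0x3a
addr_hi (2b) val=-1 bits=0x3 at bit 6: 0xfa
word = 0xfa → little-endian bytes:
  [0]=0xfa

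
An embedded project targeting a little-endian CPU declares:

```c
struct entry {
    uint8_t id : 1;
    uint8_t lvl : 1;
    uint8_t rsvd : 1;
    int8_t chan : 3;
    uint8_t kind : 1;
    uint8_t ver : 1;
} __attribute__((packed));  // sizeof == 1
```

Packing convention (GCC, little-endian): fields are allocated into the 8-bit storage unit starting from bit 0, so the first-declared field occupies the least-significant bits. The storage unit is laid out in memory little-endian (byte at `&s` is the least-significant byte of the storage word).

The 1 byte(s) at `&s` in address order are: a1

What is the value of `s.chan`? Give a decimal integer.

-4

[0]=0xa1 (little-endian) → word 0xa1
id [0+:1] = (word>>0) & 0x1 = 1
lvl [1+:1] = (word>>1) & 0x1 = 0
rsvd [2+:1] = (word>>2) & 0x1 = 0
chan [3+:3] = (word>>3) & 0x7 = 4  ←
kind [6+:1] = (word>>6) & 0x1 = 0
ver [7+:1] = (word>>7) & 0x1 = 1
chan signed 3b, MSB=1: 4 - 8 = -4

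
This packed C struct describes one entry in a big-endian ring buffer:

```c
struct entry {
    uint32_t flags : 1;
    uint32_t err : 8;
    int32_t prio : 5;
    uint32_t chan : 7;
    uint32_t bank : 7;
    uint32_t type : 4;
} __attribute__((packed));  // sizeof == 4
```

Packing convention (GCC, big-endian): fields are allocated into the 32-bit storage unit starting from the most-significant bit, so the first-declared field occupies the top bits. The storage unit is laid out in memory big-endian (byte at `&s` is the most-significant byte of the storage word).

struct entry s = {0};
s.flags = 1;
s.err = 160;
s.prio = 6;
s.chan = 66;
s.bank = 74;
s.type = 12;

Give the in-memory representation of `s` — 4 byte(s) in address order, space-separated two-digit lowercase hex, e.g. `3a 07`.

d0 1a 14 ac

flags:1 = 1 → 0x1 << 31 → word 0x80000000
err:8 = 160 → 0xa0 << 23 → word 0xd0000000
prio:5 = 6 → 0x6 << 18 → word 0xd0180000
chan:7 = 66 → 0x42 << 11 → word 0xd01a1000
bank:7 = 74 → 0x4a << 4 → word 0xd01a14a0
type:4 = 12 → 0xc << 0 → word 0xd01a14ac
word = 0xd01a14ac → big-endian bytes:
  [0]=0xd0  [1]=0x1a  [2]=0x14  [3]=0xac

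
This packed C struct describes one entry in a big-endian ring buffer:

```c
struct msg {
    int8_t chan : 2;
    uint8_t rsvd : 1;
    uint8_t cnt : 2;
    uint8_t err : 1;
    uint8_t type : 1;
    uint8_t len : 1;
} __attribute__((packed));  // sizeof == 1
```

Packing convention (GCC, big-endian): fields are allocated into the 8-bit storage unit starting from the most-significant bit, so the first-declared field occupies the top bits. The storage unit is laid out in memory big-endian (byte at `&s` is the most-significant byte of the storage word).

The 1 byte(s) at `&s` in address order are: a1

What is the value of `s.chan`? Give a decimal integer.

-2

[0]=0xa1 (big-endian) → word 0xa1
chan [6+:2] = (word>>6) & 0x3 = 2  ←
rsvd [5+:1] = (word>>5) & 0x1 = 1
cnt [3+:2] = (word>>3) & 0x3 = 0
err [2+:1] = (word>>2) & 0x1 = 0
type [1+:1] = (word>>1) & 0x1 = 0
len [0+:1] = (word>>0) & 0x1 = 1
chan signed 2b, MSB=1: 2 - 4 = -2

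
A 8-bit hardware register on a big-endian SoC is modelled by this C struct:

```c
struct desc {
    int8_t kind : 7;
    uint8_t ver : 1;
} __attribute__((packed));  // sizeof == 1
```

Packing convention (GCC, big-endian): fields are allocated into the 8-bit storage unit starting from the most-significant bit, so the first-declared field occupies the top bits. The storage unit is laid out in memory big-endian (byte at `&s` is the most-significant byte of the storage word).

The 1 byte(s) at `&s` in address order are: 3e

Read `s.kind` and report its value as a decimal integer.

31

[0]=0x3e (big-endian) → word 0x3e
kind [1+:7] = (word>>1) & 0x7f = 31  ←
ver [0+:1] = (word>>0) & 0x1 = 0
kind signed 7b, MSB=0: value = 31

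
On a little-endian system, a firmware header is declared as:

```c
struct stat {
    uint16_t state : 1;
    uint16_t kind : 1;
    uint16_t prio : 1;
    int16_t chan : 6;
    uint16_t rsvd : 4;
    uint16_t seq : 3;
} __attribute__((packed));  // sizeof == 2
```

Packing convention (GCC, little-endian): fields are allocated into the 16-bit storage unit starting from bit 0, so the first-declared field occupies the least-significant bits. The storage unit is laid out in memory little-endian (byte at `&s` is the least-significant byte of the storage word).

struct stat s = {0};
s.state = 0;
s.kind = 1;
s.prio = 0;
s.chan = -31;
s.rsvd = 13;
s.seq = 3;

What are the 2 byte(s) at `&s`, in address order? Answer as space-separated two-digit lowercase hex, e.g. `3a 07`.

state:1 = 0 → 0x0 << 0 → word 0x0000
kind:1 = 1 → 0x1 << 1 → word 0x0002
prio:1 = 0 → 0x0 << 2 → word 0x0002
chan:6 = -31 → 0x21 << 3 → word 0x010a
rsvd:4 = 13 → 0xd << 9 → word 0x1b0a
seq:3 = 3 → 0x3 << 13 → word 0x7b0a
word = 0x7b0a → little-endian bytes:
  [0]=0x0a  [1]=0x7b

0a 7b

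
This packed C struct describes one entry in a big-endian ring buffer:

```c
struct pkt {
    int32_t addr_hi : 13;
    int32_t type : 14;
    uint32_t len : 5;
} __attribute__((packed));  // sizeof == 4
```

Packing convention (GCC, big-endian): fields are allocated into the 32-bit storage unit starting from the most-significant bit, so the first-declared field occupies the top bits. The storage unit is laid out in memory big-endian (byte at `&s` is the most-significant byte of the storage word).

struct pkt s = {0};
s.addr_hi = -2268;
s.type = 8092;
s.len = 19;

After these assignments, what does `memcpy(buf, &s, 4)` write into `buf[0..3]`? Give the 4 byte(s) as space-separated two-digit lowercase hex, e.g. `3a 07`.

[19+:13] addr_hi=-2268 & 0x1fff = 0x1724; word=0xb9200000
[5+:14] type=8092 & 0x3fff = 0x1f9c; word=0xb923f380
[0+:5] len=19 & 0x1f = 0x13; word=0xb923f393
word = 0xb923f393 → big-endian bytes:
  [0]=0xb9  [1]=0x23  [2]=0xf3  [3]=0x93

b9 23 f3 93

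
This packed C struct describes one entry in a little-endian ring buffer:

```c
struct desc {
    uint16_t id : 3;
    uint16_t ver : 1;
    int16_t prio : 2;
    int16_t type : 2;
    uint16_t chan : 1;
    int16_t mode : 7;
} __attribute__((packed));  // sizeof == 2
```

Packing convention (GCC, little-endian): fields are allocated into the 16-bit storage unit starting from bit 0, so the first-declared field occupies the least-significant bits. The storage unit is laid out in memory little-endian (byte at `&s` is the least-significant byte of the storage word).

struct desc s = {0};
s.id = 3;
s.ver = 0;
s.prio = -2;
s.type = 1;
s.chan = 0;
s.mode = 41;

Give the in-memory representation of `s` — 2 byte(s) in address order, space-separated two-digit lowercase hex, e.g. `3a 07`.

[0+:3] id=3 & 0x7 = 0x3; word=0x0003
[3+:1] ver=0 & 0x1 = 0x0; word=0x0003
[4+:2] prio=-2 & 0x3 = 0x2; word=0x0023
[6+:2] type=1 & 0x3 = 0x1; word=0x0063
[8+:1] chan=0 & 0x1 = 0x0; word=0x0063
[9+:7] mode=41 & 0x7f = 0x29; word=0x5263
word = 0x5263 → little-endian bytes:
  [0]=0x63  [1]=0x52

63 52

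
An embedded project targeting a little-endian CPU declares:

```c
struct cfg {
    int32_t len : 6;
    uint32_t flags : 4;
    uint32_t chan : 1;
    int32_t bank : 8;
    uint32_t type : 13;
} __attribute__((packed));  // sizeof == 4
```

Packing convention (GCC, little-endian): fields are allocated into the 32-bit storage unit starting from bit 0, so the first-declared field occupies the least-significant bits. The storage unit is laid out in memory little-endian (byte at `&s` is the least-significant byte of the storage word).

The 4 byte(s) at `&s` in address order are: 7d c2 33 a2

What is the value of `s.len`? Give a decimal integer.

[0]=0x7d [1]=0xc2 [2]=0x33 [3]=0xa2 (little-endian) → word 0xa233c27d
len:6 @ bit 0 → (0xa233c27d>>0)&0x3f = 0x3d  ←
flags:4 @ bit 6 → (0xa233c27d>>6)&0xf = 0x9
chan:1 @ bit 10 → (0xa233c27d>>10)&0x1 = 0x0
bank:8 @ bit 11 → (0xa233c27d>>11)&0xff = 0x78
type:13 @ bit 19 → (0xa233c27d>>19)&0x1fff = 0x1446
len signed 6b, MSB=1: 61 - 64 = -3

-3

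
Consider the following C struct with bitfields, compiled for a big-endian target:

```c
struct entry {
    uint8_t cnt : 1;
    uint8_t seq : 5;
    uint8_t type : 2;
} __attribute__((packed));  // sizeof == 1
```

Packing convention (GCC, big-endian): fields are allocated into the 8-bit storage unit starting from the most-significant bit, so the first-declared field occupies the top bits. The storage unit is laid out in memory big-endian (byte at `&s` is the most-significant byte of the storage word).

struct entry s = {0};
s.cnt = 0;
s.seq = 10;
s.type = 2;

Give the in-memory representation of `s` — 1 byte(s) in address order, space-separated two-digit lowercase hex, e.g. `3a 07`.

cnt (1b) val=0 bits=0x0 at bit 7: 0x00
seq (5b) val=10 bits=0xa at bit 2: 0x28
type (2b) val=2 bits=0x2 at bit 0: 0x2a
word = 0x2a → big-endian bytes:
  [0]=0x2a

2a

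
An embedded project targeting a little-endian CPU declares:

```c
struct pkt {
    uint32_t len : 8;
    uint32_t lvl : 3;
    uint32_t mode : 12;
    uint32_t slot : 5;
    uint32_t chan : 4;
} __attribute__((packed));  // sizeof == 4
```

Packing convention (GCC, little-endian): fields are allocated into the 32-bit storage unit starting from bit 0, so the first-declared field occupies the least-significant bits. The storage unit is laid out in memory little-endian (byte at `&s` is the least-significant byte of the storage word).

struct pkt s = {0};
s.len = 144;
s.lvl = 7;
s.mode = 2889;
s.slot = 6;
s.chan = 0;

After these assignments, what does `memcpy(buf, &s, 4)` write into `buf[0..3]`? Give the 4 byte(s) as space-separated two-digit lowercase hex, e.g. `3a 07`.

len (8b) val=144 bits=0x90 at bit 0: 0x00000090
lvl (3b) val=7 bits=0x7 at bit 8: 0x00000790
mode (12b) val=2889 bits=0xb49 at bit 11: 0x005a4f90
slot (5b) val=6 bits=0x6 at bit 23: 0x035a4f90
chan (4b) val=0 bits=0x0 at bit 28: 0x035a4f90
word = 0x035a4f90 → little-endian bytes:
  [0]=0x90  [1]=0x4f  [2]=0x5a  [3]=0x03

90 4f 5a 03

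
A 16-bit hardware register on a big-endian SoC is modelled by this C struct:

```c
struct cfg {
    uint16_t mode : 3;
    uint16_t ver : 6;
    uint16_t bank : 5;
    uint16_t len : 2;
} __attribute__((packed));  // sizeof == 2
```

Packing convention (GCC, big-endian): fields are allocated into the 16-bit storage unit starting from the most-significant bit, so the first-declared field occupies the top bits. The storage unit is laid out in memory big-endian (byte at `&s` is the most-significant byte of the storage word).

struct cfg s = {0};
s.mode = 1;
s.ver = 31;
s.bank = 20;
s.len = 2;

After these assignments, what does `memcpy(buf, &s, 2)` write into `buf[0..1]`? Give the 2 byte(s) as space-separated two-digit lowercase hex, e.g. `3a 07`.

2f d2

mode (3b) val=1 bits=0x1 at bit 13: 0x2000
ver (6b) val=31 bits=0x1f at bit 7: 0x2f80
bank (5b) val=20 bits=0x14 at bit 2: 0x2fd0
len (2b) val=2 bits=0x2 at bit 0: 0x2fd2
word = 0x2fd2 → big-endian bytes:
  [0]=0x2f  [1]=0xd2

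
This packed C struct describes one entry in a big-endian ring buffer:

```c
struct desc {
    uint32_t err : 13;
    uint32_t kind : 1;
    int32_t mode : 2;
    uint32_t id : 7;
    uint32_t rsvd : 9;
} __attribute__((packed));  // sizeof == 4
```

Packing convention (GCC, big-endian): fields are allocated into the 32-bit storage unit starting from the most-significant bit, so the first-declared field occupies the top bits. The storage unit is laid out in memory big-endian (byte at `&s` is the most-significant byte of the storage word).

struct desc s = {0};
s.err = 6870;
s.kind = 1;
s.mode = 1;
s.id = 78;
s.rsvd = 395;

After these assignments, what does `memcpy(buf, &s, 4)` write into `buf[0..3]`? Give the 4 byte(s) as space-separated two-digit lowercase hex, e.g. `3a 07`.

[19+:13] err=6870 & 0x1fff = 0x1ad6; word=0xd6b00000
[18+:1] kind=1 & 0x1 = 0x1; word=0xd6b40000
[16+:2] mode=1 & 0x3 = 0x1; word=0xd6b50000
[9+:7] id=78 & 0x7f = 0x4e; word=0xd6b59c00
[0+:9] rsvd=395 & 0x1ff = 0x18b; word=0xd6b59d8b
word = 0xd6b59d8b → big-endian bytes:
  [0]=0xd6  [1]=0xb5  [2]=0x9d  [3]=0x8b

d6 b5 9d 8b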